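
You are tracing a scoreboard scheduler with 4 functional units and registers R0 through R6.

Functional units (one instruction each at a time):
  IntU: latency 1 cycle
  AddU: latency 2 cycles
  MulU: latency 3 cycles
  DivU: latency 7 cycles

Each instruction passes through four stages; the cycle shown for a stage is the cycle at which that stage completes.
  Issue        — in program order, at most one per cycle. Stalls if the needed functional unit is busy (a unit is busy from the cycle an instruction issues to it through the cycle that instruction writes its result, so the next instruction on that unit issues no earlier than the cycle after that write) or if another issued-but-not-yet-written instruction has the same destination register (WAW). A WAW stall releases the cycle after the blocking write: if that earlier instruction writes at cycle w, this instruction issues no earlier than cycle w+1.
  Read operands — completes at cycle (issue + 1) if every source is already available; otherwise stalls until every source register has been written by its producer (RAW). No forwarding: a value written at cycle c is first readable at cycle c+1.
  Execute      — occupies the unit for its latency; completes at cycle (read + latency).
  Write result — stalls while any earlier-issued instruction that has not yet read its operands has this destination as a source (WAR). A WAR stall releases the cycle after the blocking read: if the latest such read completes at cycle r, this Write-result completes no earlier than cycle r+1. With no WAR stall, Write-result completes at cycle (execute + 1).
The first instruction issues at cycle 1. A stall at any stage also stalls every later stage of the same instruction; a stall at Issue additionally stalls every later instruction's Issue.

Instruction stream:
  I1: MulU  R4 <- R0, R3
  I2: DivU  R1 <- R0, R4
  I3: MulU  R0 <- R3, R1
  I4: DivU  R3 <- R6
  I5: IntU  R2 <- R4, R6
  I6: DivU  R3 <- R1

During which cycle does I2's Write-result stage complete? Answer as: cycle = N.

[1] issue I1 (MulU)
[2] I1 read-ops · issue I2 (DivU)
[5] I1 finished on MulU
[6] I1→R4
[7] I2 read-ops · issue I3 (MulU)
[14] I2 finished on DivU
[15] I2→R1
[16] I3 read-ops · issue I4 (DivU)
[17] I4 read-ops · issue I5 (IntU)
[18] I5 read-ops
[19] I3 finished on MulU · I5 finished on IntU
[20] I3→R0 · I5→R2
[24] I4 finished on DivU
[25] I4→R3
[26] issue I6 (DivU)
[27] I6 read-ops
[34] I6 finished on DivU
[35] I6→R3

cycle = 15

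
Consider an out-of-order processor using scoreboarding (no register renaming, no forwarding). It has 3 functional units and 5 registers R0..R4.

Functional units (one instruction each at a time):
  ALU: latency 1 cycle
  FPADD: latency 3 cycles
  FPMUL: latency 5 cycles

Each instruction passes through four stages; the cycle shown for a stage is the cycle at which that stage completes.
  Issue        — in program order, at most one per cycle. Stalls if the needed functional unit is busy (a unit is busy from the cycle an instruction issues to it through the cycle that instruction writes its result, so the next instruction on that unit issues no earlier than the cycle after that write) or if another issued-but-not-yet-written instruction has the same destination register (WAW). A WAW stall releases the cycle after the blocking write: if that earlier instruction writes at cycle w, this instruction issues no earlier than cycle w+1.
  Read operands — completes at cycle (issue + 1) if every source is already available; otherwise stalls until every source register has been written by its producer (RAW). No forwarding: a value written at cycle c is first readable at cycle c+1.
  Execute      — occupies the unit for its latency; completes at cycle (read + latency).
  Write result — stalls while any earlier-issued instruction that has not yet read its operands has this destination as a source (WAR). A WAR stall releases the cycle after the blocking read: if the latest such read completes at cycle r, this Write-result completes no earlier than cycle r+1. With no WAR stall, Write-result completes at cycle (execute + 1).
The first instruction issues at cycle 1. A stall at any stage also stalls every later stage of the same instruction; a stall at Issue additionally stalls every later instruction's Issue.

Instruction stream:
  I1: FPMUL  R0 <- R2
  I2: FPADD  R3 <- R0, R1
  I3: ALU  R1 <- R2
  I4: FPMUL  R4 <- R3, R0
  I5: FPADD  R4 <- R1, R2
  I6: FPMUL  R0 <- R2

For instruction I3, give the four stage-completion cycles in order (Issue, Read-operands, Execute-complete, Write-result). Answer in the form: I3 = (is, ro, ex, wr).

  I1 | 1 | 2 | 7 | 8
  I2 | 2 | 9 | 12 | 13   RAW R0: wait I1 write@8
  I3 | 3 | 4 | 5 | 10   WAR R1: wait I2 read@9
  I4 | 9 | 14 | 19 | 20   struct: FPMUL busy until I1 writes@8 · RAW R3: wait I2 write@13
  I5 | 21 | 22 | 25 | 26   WAW R4: wait I4 write@20
  I6 | 22 | 23 | 28 | 29

I3 = (3, 4, 5, 10)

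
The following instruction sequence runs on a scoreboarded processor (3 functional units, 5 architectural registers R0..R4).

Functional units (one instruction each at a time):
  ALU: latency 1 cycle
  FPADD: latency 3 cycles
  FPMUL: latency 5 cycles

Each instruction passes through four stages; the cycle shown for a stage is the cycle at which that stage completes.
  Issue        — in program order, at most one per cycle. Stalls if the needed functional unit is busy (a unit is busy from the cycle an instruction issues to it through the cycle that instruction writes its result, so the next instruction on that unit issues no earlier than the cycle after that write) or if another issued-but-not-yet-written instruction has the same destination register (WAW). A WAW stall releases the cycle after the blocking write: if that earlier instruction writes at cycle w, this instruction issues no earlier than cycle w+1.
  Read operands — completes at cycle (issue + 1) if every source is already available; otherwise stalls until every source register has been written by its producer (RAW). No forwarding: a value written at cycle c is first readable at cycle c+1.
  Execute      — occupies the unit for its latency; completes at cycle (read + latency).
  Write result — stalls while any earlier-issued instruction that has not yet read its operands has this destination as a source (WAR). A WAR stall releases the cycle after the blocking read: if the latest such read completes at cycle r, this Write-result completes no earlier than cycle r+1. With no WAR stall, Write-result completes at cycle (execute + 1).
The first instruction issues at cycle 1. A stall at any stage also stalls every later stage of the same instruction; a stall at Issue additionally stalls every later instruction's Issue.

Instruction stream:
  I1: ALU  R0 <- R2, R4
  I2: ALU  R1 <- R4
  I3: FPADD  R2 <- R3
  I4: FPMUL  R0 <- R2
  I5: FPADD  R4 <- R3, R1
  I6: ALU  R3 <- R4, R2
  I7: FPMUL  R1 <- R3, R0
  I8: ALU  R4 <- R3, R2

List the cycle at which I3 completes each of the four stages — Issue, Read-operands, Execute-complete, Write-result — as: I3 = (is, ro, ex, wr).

I3 = (6, 7, 10, 11)

  I1 | 1 | 2 | 3 | 4
  I2 | 5 | 6 | 7 | 8   struct: ALU busy until I1 writes@4
  I3 | 6 | 7 | 10 | 11
  I4 | 7 | 12 | 17 | 18   RAW R2: wait I3 write@11
  I5 | 12 | 13 | 16 | 17   struct: FPADD busy until I3 writes@11
  I6 | 13 | 18 | 19 | 20   RAW R4: wait I5 write@17
  I7 | 19 | 21 | 26 | 27   struct: FPMUL busy until I4 writes@18 · RAW R3: wait I6 write@20
  I8 | 21 | 22 | 23 | 24   struct: ALU busy until I6 writes@20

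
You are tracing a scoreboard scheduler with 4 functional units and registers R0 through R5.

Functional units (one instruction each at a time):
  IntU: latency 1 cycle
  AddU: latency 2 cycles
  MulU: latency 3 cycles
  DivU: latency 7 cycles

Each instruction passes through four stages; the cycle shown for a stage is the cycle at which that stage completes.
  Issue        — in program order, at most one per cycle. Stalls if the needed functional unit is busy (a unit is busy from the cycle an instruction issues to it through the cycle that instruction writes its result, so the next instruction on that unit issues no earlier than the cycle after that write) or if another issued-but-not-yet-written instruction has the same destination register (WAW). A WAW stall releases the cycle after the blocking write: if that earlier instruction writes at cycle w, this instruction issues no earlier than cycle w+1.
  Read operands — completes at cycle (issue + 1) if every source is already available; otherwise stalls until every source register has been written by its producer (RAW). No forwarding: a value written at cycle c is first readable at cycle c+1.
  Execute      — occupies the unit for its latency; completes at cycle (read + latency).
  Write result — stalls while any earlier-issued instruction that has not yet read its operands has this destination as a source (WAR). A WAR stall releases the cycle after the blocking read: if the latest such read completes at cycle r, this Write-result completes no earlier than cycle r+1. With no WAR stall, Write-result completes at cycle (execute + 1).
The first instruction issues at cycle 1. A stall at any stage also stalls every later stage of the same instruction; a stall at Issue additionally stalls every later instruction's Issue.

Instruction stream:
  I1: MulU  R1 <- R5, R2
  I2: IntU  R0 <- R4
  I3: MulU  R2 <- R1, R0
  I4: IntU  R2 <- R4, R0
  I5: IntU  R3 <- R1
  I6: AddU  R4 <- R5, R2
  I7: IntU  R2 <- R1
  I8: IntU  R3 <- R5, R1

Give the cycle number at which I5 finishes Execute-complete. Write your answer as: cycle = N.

cycle = 19

1) issue 1, read 2, done 5, write 6
2) issue 2, read 3, done 4, write 5
3) issue 7, read 8, done 11, write 12  <struct: MulU busy until I1 writes@6>
4) issue 13, read 14, done 15, write 16  <WAW R2: wait I3 write@12>
5) issue 17, read 18, done 19, write 20  <struct: IntU busy until I4 writes@16>
6) issue 18, read 19, done 21, write 22
7) issue 21, read 22, done 23, write 24  <struct: IntU busy until I5 writes@20>
8) issue 25, read 26, done 27, write 28  <struct: IntU busy until I7 writes@24>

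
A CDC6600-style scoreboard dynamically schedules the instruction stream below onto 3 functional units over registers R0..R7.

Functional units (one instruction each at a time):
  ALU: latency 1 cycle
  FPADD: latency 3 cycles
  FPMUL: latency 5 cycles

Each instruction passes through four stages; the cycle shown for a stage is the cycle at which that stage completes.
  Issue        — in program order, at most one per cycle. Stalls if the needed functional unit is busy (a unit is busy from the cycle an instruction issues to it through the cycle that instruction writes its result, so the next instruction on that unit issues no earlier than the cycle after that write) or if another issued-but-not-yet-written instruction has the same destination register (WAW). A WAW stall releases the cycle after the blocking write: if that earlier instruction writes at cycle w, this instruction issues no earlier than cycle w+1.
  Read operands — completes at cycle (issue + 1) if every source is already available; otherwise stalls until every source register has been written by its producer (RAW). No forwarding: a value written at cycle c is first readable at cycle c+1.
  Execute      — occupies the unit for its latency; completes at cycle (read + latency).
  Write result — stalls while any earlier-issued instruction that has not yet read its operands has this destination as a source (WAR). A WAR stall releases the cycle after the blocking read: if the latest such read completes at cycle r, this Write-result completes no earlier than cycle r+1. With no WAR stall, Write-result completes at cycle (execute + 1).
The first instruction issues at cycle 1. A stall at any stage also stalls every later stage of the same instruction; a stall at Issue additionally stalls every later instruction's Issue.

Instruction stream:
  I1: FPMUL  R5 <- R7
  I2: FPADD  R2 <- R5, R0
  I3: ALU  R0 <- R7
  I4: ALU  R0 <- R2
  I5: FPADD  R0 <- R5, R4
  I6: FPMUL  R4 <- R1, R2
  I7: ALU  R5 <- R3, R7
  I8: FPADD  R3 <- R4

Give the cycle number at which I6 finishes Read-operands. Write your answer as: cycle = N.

  I1 | 1 | 2 | 7 | 8
  I2 | 2 | 9 | 12 | 13   RAW R5: wait I1 write@8
  I3 | 3 | 4 | 5 | 10   WAR R0: wait I2 read@9
  I4 | 11 | 14 | 15 | 16   struct: ALU busy until I3 writes@10 · RAW R2: wait I2 write@13
  I5 | 17 | 18 | 21 | 22   WAW R0: wait I4 write@16
  I6 | 18 | 19 | 24 | 25
  I7 | 19 | 20 | 21 | 22
  I8 | 23 | 26 | 29 | 30   struct: FPADD busy until I5 writes@22 · RAW R4: wait I6 write@25

cycle = 19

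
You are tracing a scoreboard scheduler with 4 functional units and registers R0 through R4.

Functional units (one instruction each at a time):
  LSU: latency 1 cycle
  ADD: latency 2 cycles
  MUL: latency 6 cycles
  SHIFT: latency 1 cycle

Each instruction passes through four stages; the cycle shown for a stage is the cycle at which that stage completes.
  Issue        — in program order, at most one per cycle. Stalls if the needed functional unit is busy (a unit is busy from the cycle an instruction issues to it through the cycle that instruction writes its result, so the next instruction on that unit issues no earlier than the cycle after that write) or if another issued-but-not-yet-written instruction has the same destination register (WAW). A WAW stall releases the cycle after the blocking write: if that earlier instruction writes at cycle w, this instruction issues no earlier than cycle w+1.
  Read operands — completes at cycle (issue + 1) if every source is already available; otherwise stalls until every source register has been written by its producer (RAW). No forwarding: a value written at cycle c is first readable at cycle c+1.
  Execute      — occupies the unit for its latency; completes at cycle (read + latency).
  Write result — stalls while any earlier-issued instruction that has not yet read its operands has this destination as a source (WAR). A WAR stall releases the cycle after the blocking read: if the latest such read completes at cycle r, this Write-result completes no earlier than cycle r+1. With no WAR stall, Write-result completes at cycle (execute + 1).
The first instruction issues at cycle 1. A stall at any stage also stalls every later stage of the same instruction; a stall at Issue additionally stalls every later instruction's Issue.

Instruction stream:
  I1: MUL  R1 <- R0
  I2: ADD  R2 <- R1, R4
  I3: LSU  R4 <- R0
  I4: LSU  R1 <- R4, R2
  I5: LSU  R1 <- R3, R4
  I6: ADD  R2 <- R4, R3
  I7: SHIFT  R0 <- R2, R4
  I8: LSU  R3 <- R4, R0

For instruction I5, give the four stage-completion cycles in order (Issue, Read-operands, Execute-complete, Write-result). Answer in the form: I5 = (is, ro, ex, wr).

I5 = (17, 18, 19, 20)

t=1  I1→MUL
t=2  I1 RO | I2→ADD
t=3  I3→LSU
t=4  I3 RO
t=5  I3 EX
t=8  I1 EX
t=9  I1 WR R1
t=10  I2 RO
t=11  I3 WR R4
t=12  I2 EX | I4→LSU
t=13  I2 WR R2
t=14  I4 RO
t=15  I4 EX
t=16  I4 WR R1
t=17  I5→LSU
t=18  I5 RO | I6→ADD
t=19  I5 EX | I6 RO | I7→SHIFT
t=20  I5 WR R1
t=21  I6 EX | I8→LSU
t=22  I6 WR R2
t=23  I7 RO
t=24  I7 EX
t=25  I7 WR R0
t=26  I8 RO
t=27  I8 EX
t=28  I8 WR R3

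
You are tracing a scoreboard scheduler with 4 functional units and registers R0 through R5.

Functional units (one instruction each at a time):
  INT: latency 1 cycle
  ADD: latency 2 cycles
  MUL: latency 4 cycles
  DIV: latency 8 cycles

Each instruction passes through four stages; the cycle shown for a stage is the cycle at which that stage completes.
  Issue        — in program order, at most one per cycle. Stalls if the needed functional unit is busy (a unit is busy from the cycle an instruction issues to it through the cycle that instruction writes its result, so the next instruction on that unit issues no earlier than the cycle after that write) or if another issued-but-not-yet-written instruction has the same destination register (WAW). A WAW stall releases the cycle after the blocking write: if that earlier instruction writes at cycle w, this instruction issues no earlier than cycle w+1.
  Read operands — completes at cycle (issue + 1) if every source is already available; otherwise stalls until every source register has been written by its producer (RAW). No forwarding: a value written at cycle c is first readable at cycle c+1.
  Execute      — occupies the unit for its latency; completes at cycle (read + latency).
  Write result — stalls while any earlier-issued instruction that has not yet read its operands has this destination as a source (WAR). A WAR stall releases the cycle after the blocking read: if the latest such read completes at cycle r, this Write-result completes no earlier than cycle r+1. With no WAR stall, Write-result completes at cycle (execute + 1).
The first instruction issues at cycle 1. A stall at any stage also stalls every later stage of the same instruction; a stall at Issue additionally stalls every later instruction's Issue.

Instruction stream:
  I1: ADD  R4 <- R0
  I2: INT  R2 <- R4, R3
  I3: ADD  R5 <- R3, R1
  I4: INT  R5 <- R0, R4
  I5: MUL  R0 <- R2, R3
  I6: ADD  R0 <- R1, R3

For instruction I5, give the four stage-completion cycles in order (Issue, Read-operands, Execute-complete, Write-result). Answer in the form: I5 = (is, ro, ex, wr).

1) issue 1, read 2, done 4, write 5
2) issue 2, read 6, done 7, write 8  <RAW R4: wait I1 write@5>
3) issue 6, read 7, done 9, write 10  <struct: ADD busy until I1 writes@5>
4) issue 11, read 12, done 13, write 14  <WAW R5: wait I3 write@10>
5) issue 12, read 13, done 17, write 18
6) issue 19, read 20, done 22, write 23  <WAW R0: wait I5 write@18>

I5 = (12, 13, 17, 18)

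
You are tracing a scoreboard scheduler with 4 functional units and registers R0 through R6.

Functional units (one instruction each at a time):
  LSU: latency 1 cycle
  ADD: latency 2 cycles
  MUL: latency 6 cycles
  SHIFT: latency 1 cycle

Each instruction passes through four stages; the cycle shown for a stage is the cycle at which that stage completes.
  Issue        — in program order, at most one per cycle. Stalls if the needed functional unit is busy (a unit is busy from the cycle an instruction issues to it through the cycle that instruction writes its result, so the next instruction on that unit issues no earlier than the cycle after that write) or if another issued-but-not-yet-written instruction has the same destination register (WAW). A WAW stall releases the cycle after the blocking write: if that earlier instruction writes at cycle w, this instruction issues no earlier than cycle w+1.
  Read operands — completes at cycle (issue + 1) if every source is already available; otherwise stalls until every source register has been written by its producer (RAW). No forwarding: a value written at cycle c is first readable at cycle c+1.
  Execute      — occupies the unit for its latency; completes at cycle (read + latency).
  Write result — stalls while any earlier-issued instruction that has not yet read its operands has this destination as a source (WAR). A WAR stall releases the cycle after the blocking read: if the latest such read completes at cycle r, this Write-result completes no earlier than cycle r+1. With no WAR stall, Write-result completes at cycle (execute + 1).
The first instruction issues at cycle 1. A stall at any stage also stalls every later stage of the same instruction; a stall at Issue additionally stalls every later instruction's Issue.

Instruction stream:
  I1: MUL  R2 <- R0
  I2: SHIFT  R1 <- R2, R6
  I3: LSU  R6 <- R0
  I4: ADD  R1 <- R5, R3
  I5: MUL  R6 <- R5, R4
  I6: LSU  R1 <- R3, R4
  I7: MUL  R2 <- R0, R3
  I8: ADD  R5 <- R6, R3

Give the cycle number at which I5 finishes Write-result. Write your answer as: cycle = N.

[1] I1 issues→MUL
[2] I1 reads · I2 issues→SHIFT
[3] I3 issues→LSU
[4] I3 reads
[5] I3 exec-done
[8] I1 exec-done
[9] I1 writes R2
[10] I2 reads
[11] I2 exec-done · I3 writes R6
[12] I2 writes R1
[13] I4 issues→ADD
[14] I4 reads · I5 issues→MUL
[15] I5 reads
[16] I4 exec-done
[17] I4 writes R1
[18] I6 issues→LSU
[19] I6 reads
[20] I6 exec-done
[21] I5 exec-done · I6 writes R1
[22] I5 writes R6
[23] I7 issues→MUL
[24] I7 reads · I8 issues→ADD
[25] I8 reads
[27] I8 exec-done
[28] I8 writes R5
[30] I7 exec-done
[31] I7 writes R2

cycle = 22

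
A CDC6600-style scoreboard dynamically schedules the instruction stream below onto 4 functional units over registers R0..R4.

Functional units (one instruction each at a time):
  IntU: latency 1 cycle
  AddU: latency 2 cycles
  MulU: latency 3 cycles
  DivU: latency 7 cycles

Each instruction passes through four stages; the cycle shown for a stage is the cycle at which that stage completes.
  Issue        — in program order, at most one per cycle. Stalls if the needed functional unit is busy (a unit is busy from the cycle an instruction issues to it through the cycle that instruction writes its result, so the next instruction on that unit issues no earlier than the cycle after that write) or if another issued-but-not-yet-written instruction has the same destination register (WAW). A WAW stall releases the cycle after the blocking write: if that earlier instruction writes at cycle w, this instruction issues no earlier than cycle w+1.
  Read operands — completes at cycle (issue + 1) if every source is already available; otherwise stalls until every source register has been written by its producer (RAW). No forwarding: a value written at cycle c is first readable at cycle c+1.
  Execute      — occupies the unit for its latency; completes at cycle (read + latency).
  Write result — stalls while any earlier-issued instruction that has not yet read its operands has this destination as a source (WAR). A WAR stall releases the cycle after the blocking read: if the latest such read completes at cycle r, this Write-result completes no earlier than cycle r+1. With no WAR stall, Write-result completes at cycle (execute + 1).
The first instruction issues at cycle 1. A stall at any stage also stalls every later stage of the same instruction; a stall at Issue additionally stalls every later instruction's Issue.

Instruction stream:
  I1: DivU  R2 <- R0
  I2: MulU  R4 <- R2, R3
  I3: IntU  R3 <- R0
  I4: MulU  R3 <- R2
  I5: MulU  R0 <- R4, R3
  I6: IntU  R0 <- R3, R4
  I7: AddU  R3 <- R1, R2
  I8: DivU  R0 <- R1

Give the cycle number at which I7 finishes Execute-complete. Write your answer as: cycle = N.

I1  is:1  ro:2  ex:9  wr:10
I2  is:2  ro:11  ex:14  wr:15  — RAW R2: wait I1 write@10
I3  is:3  ro:4  ex:5  wr:12  — WAR R3: wait I2 read@11
I4  is:16  ro:17  ex:20  wr:21  — struct: MulU busy until I2 writes@15
I5  is:22  ro:23  ex:26  wr:27  — struct: MulU busy until I4 writes@21
I6  is:28  ro:29  ex:30  wr:31  — WAW R0: wait I5 write@27
I7  is:29  ro:30  ex:32  wr:33
I8  is:32  ro:33  ex:40  wr:41  — WAW R0: wait I6 write@31

cycle = 32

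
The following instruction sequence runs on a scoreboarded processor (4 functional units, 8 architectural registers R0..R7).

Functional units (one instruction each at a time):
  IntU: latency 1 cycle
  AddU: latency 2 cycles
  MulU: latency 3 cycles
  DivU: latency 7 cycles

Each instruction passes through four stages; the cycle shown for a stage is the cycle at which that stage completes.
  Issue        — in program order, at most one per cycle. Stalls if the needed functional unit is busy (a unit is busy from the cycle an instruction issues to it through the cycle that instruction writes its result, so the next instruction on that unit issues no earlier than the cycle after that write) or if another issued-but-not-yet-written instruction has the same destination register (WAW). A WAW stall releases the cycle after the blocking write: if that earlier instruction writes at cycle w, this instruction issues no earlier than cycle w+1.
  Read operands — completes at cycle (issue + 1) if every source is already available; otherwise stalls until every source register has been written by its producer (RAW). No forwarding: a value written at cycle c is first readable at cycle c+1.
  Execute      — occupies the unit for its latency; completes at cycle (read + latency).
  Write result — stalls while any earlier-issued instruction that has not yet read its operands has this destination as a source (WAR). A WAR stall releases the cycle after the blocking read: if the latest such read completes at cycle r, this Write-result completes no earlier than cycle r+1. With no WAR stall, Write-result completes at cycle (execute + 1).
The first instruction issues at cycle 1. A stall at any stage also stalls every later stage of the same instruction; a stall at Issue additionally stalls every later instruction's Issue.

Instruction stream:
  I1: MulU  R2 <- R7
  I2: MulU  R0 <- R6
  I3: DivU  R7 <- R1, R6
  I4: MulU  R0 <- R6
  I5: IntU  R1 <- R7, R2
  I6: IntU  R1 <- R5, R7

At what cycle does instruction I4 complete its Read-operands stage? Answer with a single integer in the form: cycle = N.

cycle = 14

I1  is:1  ro:2  ex:5  wr:6
I2  is:7  ro:8  ex:11  wr:12  — struct: MulU busy until I1 writes@6
I3  is:8  ro:9  ex:16  wr:17
I4  is:13  ro:14  ex:17  wr:18  — struct: MulU busy until I2 writes@12
I5  is:14  ro:18  ex:19  wr:20  — RAW R7: wait I3 write@17
I6  is:21  ro:22  ex:23  wr:24  — struct: IntU busy until I5 writes@20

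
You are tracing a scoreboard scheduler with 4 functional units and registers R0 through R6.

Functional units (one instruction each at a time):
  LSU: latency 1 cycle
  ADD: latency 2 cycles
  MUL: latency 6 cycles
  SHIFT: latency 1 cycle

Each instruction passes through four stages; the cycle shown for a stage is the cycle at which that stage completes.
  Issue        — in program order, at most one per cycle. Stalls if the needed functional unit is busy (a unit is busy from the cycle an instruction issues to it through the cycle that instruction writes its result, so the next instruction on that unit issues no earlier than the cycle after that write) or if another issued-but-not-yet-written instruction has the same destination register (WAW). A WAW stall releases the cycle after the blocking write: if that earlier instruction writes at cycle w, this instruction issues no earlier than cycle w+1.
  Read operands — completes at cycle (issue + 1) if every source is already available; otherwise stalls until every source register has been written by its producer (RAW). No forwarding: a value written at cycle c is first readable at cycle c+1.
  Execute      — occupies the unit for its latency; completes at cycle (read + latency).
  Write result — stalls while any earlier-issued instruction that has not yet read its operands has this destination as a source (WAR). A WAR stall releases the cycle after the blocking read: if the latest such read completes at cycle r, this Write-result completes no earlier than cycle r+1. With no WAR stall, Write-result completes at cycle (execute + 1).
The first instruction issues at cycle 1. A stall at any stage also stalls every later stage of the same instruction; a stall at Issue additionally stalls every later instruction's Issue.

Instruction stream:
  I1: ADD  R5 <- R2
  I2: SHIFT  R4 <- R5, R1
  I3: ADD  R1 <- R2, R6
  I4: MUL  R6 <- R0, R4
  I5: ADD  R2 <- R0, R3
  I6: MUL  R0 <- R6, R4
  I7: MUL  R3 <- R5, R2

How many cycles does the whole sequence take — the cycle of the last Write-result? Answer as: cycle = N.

[I1] 1/2/4/5
[I2] 2/6/7/8  (RAW R5: wait I1 write@5)
[I3] 6/7/9/10  (struct: ADD busy until I1 writes@5)
[I4] 7/9/15/16  (RAW R4: wait I2 write@8)
[I5] 11/12/14/15  (struct: ADD busy until I3 writes@10)
[I6] 17/18/24/25  (struct: MUL busy until I4 writes@16)
[I7] 26/27/33/34  (struct: MUL busy until I6 writes@25)

cycle = 34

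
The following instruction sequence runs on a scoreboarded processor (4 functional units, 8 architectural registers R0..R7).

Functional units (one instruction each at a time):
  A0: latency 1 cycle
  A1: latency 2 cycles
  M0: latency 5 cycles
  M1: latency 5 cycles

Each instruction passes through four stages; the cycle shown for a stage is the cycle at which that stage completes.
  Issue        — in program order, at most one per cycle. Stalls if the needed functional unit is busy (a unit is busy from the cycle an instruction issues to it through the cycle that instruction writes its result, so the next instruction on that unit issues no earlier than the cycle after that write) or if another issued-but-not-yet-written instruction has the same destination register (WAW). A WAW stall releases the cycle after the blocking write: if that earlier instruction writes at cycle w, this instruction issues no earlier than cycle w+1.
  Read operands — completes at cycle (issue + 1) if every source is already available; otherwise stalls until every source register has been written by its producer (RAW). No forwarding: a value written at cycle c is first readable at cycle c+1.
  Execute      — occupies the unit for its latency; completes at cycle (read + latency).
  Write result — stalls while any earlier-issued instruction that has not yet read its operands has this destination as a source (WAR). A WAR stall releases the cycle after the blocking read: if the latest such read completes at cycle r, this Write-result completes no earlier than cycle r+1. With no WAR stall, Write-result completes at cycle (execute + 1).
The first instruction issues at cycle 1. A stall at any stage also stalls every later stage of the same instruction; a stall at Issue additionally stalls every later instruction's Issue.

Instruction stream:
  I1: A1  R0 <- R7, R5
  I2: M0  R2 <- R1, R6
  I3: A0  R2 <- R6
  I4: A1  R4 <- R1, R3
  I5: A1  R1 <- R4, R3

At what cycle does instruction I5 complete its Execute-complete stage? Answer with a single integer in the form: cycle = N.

cycle = 19

[1] issue I1 (A1)
[2] I1 read-ops | issue I2 (M0)
[3] I2 read-ops
[4] I1 finished on A1
[5] I1→R0
[8] I2 finished on M0
[9] I2→R2
[10] issue I3 (A0)
[11] I3 read-ops | issue I4 (A1)
[12] I3 finished on A0 | I4 read-ops
[13] I3→R2
[14] I4 finished on A1
[15] I4→R4
[16] issue I5 (A1)
[17] I5 read-ops
[19] I5 finished on A1
[20] I5→R1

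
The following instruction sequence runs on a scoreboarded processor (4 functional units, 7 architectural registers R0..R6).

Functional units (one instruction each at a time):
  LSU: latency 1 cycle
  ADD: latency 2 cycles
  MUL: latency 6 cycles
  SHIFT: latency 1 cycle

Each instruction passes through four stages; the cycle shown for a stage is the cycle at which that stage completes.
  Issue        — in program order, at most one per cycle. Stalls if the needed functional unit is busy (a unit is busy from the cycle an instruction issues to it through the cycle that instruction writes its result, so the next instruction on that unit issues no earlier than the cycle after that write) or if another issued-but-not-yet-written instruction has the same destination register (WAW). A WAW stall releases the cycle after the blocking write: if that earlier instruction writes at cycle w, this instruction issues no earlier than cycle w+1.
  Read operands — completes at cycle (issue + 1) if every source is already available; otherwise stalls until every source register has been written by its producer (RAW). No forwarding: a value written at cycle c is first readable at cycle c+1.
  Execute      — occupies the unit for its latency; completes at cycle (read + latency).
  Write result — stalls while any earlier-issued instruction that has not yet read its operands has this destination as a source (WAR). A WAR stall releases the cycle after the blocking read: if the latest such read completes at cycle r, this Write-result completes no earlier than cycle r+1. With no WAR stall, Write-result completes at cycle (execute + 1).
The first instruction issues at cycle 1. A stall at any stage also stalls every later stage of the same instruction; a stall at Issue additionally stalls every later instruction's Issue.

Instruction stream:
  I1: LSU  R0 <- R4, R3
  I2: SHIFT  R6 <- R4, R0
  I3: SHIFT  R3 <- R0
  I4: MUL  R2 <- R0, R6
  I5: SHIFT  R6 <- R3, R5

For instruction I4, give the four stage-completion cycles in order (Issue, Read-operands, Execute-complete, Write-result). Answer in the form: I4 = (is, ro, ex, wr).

I1: IS=1 RO=2 EX=3 WR=4
I2: IS=2 RO=5 EX=6 WR=7  [RAW R0: wait I1 write@4]
I3: IS=8 RO=9 EX=10 WR=11  [struct: SHIFT busy until I2 writes@7]
I4: IS=9 RO=10 EX=16 WR=17
I5: IS=12 RO=13 EX=14 WR=15  [struct: SHIFT busy until I3 writes@11]

I4 = (9, 10, 16, 17)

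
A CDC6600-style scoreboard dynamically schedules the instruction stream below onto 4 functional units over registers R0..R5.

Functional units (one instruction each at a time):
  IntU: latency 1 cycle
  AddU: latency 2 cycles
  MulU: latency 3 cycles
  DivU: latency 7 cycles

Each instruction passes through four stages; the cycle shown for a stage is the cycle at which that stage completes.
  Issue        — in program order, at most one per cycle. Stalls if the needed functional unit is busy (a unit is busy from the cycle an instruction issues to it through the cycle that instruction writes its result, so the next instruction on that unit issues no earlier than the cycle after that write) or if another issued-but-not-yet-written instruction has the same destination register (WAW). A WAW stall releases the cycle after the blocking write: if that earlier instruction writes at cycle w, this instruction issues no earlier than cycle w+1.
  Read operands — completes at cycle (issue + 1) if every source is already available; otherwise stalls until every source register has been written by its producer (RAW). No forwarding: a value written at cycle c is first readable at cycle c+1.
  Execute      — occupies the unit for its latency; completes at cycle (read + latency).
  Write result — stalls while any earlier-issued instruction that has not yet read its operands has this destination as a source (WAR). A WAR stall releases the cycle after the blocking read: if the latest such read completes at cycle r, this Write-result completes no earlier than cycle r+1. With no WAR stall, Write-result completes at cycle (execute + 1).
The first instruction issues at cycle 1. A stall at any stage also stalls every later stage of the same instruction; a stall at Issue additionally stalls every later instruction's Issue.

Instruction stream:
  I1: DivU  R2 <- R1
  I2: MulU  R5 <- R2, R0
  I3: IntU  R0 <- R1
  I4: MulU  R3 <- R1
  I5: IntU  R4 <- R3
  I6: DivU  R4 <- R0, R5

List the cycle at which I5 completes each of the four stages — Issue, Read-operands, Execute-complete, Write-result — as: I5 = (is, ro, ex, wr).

I5 = (17, 22, 23, 24)

[1] I1 dispatched to DivU
[2] I1 operands ready · I2 dispatched to MulU
[3] I3 dispatched to IntU
[4] I3 operands ready
[5] I3 complete
[9] I1 complete
[10] R2←I1
[11] I2 operands ready
[12] R0←I3
[14] I2 complete
[15] R5←I2
[16] I4 dispatched to MulU
[17] I4 operands ready · I5 dispatched to IntU
[20] I4 complete
[21] R3←I4
[22] I5 operands ready
[23] I5 complete
[24] R4←I5
[25] I6 dispatched to DivU
[26] I6 operands ready
[33] I6 complete
[34] R4←I6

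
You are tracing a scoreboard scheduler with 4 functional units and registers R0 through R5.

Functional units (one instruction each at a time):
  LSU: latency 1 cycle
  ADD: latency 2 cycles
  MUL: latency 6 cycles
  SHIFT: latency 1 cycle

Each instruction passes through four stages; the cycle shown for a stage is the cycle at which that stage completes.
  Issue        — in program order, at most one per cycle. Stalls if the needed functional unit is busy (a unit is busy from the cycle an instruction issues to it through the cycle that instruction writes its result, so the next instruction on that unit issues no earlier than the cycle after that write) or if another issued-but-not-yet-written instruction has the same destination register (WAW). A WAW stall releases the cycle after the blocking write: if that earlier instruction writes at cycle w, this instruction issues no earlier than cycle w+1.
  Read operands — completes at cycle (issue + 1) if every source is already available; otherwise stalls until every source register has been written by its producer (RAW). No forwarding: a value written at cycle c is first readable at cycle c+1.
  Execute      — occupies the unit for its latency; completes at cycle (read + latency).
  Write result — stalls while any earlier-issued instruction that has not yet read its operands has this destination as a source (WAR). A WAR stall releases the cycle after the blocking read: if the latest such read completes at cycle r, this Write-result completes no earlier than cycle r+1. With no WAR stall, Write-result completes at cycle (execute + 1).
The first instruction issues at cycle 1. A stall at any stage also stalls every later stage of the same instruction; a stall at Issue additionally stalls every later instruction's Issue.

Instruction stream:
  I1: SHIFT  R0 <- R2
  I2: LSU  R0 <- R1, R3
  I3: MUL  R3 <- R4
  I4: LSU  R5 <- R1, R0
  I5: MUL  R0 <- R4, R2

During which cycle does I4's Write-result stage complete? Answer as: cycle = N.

c1: I1 dispatched to SHIFT
c2: I1 operands ready
c3: I1 complete
c4: R0←I1
c5: I2 dispatched to LSU
c6: I2 operands ready | I3 dispatched to MUL
c7: I2 complete | I3 operands ready
c8: R0←I2
c9: I4 dispatched to LSU
c10: I4 operands ready
c11: I4 complete
c12: R5←I4
c13: I3 complete
c14: R3←I3
c15: I5 dispatched to MUL
c16: I5 operands ready
c22: I5 complete
c23: R0←I5

cycle = 12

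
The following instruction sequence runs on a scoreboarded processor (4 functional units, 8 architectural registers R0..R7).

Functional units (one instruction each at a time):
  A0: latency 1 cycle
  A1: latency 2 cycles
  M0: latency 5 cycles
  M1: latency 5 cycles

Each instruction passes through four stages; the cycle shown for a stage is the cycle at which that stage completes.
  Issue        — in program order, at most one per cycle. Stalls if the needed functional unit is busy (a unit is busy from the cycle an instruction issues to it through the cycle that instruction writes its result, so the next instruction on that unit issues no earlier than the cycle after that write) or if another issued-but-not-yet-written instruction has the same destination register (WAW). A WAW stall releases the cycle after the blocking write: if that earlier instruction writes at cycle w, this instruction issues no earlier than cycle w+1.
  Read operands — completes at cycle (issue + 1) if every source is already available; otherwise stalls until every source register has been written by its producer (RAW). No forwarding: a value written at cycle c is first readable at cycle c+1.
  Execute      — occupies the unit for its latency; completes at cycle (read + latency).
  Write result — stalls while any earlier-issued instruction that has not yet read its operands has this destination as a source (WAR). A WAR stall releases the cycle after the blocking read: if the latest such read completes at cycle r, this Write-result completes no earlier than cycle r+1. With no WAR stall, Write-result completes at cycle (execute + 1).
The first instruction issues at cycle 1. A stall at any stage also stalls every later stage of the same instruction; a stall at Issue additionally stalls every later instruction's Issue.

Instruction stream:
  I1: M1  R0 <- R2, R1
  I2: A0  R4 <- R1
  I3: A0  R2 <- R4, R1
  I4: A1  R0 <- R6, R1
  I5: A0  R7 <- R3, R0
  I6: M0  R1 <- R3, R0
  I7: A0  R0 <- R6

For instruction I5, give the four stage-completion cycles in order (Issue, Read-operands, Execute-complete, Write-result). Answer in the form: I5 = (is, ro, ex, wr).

I5 = (10, 14, 15, 16)

cycle 1: I1 issues→M1
cycle 2: I1 reads, I2 issues→A0
cycle 3: I2 reads
cycle 4: I2 exec-done
cycle 5: I2 writes R4
cycle 6: I3 issues→A0
cycle 7: I1 exec-done, I3 reads
cycle 8: I1 writes R0, I3 exec-done
cycle 9: I3 writes R2, I4 issues→A1
cycle 10: I4 reads, I5 issues→A0
cycle 11: I6 issues→M0
cycle 12: I4 exec-done
cycle 13: I4 writes R0
cycle 14: I5 reads, I6 reads
cycle 15: I5 exec-done
cycle 16: I5 writes R7
cycle 17: I7 issues→A0
cycle 18: I7 reads
cycle 19: I6 exec-done, I7 exec-done
cycle 20: I6 writes R1, I7 writes R0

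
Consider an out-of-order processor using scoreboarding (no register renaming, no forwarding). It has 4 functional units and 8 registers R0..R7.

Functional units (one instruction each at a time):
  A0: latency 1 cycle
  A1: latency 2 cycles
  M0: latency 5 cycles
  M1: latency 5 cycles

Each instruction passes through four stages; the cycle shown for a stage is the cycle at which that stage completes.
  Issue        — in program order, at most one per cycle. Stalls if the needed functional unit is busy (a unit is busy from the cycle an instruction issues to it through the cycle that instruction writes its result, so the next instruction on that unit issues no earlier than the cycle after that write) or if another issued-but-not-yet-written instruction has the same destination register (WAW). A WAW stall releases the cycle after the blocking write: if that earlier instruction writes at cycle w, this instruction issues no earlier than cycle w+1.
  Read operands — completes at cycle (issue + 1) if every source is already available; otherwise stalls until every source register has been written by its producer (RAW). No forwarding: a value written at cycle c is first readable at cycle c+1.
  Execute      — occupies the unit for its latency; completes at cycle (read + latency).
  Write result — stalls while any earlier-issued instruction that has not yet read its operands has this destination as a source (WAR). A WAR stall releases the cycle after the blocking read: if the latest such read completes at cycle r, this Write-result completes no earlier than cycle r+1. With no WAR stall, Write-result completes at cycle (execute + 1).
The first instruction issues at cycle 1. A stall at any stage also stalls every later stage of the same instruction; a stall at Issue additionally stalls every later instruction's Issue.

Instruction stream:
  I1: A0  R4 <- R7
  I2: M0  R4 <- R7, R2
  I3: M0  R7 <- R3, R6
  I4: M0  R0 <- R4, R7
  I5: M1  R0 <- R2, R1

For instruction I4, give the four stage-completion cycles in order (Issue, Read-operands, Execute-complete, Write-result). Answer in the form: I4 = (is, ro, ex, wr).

cycle 1: I1 dispatched to A0
cycle 2: I1 operands ready
cycle 3: I1 complete
cycle 4: R4←I1
cycle 5: I2 dispatched to M0
cycle 6: I2 operands ready
cycle 11: I2 complete
cycle 12: R4←I2
cycle 13: I3 dispatched to M0
cycle 14: I3 operands ready
cycle 19: I3 complete
cycle 20: R7←I3
cycle 21: I4 dispatched to M0
cycle 22: I4 operands ready
cycle 27: I4 complete
cycle 28: R0←I4
cycle 29: I5 dispatched to M1
cycle 30: I5 operands ready
cycle 35: I5 complete
cycle 36: R0←I5

I4 = (21, 22, 27, 28)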